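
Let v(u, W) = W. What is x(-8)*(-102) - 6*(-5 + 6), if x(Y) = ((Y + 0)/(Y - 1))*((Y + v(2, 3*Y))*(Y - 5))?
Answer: -113170/3 ≈ -37723.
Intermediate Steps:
x(Y) = 4*Y**2*(-5 + Y)/(-1 + Y) (x(Y) = ((Y + 0)/(Y - 1))*((Y + 3*Y)*(Y - 5)) = (Y/(-1 + Y))*((4*Y)*(-5 + Y)) = (Y/(-1 + Y))*(4*Y*(-5 + Y)) = 4*Y**2*(-5 + Y)/(-1 + Y))
x(-8)*(-102) - 6*(-5 + 6) = (4*(-8)**2*(-5 - 8)/(-1 - 8))*(-102) - 6*(-5 + 6) = (4*64*(-13)/(-9))*(-102) - 6*1 = (4*64*(-1/9)*(-13))*(-102) - 6 = (3328/9)*(-102) - 6 = -113152/3 - 6 = -113170/3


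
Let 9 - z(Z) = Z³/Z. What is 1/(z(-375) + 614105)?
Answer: 1/473489 ≈ 2.1120e-6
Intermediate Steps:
z(Z) = 9 - Z² (z(Z) = 9 - Z³/Z = 9 - Z²)
1/(z(-375) + 614105) = 1/((9 - 1*(-375)²) + 614105) = 1/((9 - 1*140625) + 614105) = 1/((9 - 140625) + 614105) = 1/(-140616 + 614105) = 1/473489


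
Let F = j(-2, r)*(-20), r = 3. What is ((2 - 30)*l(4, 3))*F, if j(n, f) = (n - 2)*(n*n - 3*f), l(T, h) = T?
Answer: 44800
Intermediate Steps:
j(n, f) = (-2 + n)*(n² - 3*f)
F = -400 (F = ((-2)³ - 2*(-2)² + 6*3 - 3*3*(-2))*(-20) = (-8 - 2*4 + 18 + 18)*(-20) = (-8 - 8 + 18 + 18)*(-20) = 20*(-20) = -400)
((2 - 30)*l(4, 3))*F = ((2 - 30)*4)*(-400) = -28*4*(-400) = -112*(-400) = 44800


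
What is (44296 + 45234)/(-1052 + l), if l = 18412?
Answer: 1279/248 ≈ 5.1573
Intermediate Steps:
(44296 + 45234)/(-1052 + l) = (44296 + 45234)/(-1052 + 18412) = 89530/17360 = 89530*(1/17360) = 1279/248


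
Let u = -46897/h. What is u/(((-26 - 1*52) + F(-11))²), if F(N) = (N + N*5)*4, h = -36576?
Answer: 46897/4278075264 ≈ 1.0962e-5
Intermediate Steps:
F(N) = 24*N (F(N) = (N + 5*N)*4 = (6*N)*4 = 24*N)
u = 46897/36576 (u = -46897/(-36576) = -46897*(-1/36576) = 46897/36576 ≈ 1.2822)
u/(((-26 - 1*52) + F(-11))²) = 46897/(36576*(((-26 - 1*52) + 24*(-11))²)) = 46897/(36576*(((-26 - 52) - 264)²)) = 46897/(36576*((-78 - 264)²)) = 46897/(36576*((-342)²)) = (46897/36576)/116964 = (46897/36576)*(1/116964) = 46897/4278075264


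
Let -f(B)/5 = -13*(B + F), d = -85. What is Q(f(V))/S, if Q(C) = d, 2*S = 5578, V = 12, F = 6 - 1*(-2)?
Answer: -85/2789 ≈ -0.030477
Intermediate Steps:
F = 8 (F = 6 + 2 = 8)
S = 2789 (S = (½)*5578 = 2789)
f(B) = 520 + 65*B (f(B) = -(-65)*(B + 8) = -(-65)*(8 + B) = -5*(-104 - 13*B) = 520 + 65*B)
Q(C) = -85
Q(f(V))/S = -85/2789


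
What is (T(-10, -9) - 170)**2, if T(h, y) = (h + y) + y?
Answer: 39204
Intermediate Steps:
T(h, y) = h + 2*y
(T(-10, -9) - 170)**2 = ((-10 + 2*(-9)) - 170)**2 = ((-10 - 18) - 170)**2 = (-28 - 170)**2 = (-198)**2 = 39204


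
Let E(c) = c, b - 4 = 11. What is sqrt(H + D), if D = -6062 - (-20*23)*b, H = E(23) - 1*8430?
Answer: 87*I ≈ 87.0*I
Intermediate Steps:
b = 15 (b = 4 + 11 = 15)
H = -8407 (H = 23 - 1*8430 = 23 - 8430 = -8407)
D = 838 (D = -6062 - (-20*23)*15 = -6062 - (-460)*15 = -6062 - 1*(-6900) = -6062 + 6900 = 838)
sqrt(H + D) = sqrt(-8407 + 838) = sqrt(-7569) = 87*I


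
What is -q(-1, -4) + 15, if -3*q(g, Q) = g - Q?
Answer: 16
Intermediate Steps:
q(g, Q) = -g/3 + Q/3 (q(g, Q) = -(g - Q)/3 = -g/3 + Q/3)
-q(-1, -4) + 15 = -(-⅓*(-1) + (⅓)*(-4)) + 15 = -(⅓ - 4/3) + 15 = -1*(-1) + 15 = 1 + 15 = 16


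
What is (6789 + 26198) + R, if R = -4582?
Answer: 28405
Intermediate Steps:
(6789 + 26198) + R = (6789 + 26198) - 4582 = 32987 - 4582 = 28405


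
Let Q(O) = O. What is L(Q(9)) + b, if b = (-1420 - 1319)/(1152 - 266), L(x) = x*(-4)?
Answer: -34635/886 ≈ -39.091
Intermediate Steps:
L(x) = -4*x
b = -2739/886 ≈ -3.0914
L(Q(9)) + b = -4*9 - 2739/886 = -36 - 2739/886 = -34635/886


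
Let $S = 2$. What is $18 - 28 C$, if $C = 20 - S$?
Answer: $-486$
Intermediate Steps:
$C = 18$ ($C = 20 - 2 = 18$)
$18 - 28 C = 18 - 504 = -486$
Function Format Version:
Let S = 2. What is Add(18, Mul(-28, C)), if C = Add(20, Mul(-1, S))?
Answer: -486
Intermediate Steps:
C = 18 (C = Add(20, Mul(-1, 2)) = Add(20, -2) = 18)
Add(18, Mul(-28, C)) = Add(18, Mul(-28, 18)) = Add(18, -504) = -486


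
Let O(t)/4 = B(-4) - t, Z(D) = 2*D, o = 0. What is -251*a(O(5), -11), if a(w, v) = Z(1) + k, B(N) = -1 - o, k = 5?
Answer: -1757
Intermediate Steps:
B(N) = -1 (B(N) = -1 - 1*0 = -1 + 0 = -1)
O(t) = -4 - 4*t (O(t) = 4*(-1 - t) = -4 - 4*t)
a(w, v) = 7 (a(w, v) = 2*1 + 5 = 2 + 5 = 7)
-251*a(O(5), -11) = -251*7 = -1757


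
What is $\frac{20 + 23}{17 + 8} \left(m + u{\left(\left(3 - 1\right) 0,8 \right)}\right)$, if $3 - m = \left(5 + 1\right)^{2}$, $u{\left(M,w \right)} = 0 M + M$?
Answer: $- \frac{1419}{25} \approx -56.76$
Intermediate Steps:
$u{\left(M,w \right)} = M$ ($u{\left(M,w \right)} = 0 + M = M$)
$m = -33$ ($m = 3 - \left(5 + 1\right)^{2} = 3 - 6^{2} = 3 - 36 = -33$)
$\frac{20 + 23}{17 + 8} \left(m + u{\left(\left(3 - 1\right) 0,8 \right)}\right) = \frac{20 + 23}{17 + 8} \left(-33 + \left(3 - 1\right) 0\right) = \frac{43}{25} \left(-33 + 2 \cdot 0\right) = 43 \cdot \frac{1}{25} \left(-33 + 0\right) = \frac{43}{25} \left(-33\right) = - \frac{1419}{25}$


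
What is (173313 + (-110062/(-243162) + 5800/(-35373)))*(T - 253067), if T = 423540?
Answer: 42354915305553848612/1433561571 ≈ 2.9545e+10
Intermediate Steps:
(173313 + (-110062/(-243162) + 5800/(-35373)))*(T - 253067) = (173313 + (-110062/(-243162) + 5800/(-35373)))*(423540 - 253067) = (173313 + (-110062*(-1/243162) + 5800*(-1/35373)))*170473 = (173313 + (55031/121581 - 5800/35373))*170473 = (173313 + 413813921/1433561571)*170473 = (248455270368644/1433561571)*170473 = 42354915305553848612/1433561571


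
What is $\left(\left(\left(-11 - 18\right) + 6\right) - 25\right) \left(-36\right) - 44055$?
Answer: $-42327$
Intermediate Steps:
$\left(\left(\left(-11 - 18\right) + 6\right) - 25\right) \left(-36\right) - 44055 = \left(\left(-29 + 6\right) - 25\right) \left(-36\right) - 44055 = \left(-23 - 25\right) \left(-36\right) - 44055 = \left(-48\right) \left(-36\right) - 44055 = 1728 - 44055 = -42327$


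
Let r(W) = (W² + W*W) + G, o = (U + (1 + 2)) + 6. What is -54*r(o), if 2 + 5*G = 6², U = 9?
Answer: -176796/5 ≈ -35359.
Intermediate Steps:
G = 34/5 (G = -⅖ + (⅕)*6² = -⅖ + (⅕)*36 = -⅖ + 36/5 = 34/5 ≈ 6.8000)
o = 18 (o = (9 + (1 + 2)) + 6 = (9 + 3) + 6 = 12 + 6 = 18)
r(W) = 34/5 + 2*W² (r(W) = (W² + W*W) + 34/5 = (W² + W²) + 34/5 = 2*W² + 34/5 = 34/5 + 2*W²)
-54*r(o) = -54*(34/5 + 2*18²) = -54*(34/5 + 2*324) = -54*(34/5 + 648) = -54*3274/5 = -176796/5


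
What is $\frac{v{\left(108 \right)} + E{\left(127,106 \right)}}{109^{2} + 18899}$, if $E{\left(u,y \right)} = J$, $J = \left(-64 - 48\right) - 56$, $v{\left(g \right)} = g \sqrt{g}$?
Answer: $- \frac{14}{2565} + \frac{2 \sqrt{3}}{95} \approx 0.031006$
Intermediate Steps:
$v{\left(g \right)} = g^{\frac{3}{2}}$
$J = -168$ ($J = -112 - 56 = -168$)
$E{\left(u,y \right)} = -168$
$\frac{v{\left(108 \right)} + E{\left(127,106 \right)}}{109^{2} + 18899} = \frac{108^{\frac{3}{2}} - 168}{109^{2} + 18899} = \frac{648 \sqrt{3} - 168}{11881 + 18899} = \frac{-168 + 648 \sqrt{3}}{30780} = \left(-168 + 648 \sqrt{3}\right) \frac{1}{30780} = - \frac{14}{2565} + \frac{2 \sqrt{3}}{95}$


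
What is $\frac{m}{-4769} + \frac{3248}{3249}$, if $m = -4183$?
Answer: $\frac{1530541}{815499} \approx 1.8768$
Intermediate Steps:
$\frac{m}{-4769} + \frac{3248}{3249} = - \frac{4183}{-4769} + \frac{3248}{3249} = \left(-4183\right) \left(- \frac{1}{4769}\right) + 3248 \cdot \frac{1}{3249} = \frac{4183}{4769} + \frac{3248}{3249} = \frac{1530541}{815499}$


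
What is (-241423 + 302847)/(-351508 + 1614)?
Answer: -30712/174947 ≈ -0.17555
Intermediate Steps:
(-241423 + 302847)/(-351508 + 1614) = 61424/(-349894) = 61424*(-1/349894) = -30712/174947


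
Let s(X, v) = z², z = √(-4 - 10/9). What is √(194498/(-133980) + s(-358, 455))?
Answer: I*√29451639910/66990 ≈ 2.5618*I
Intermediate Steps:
z = I*√46/3 (z = √(-4 - 10*⅑) = √(-4 - 10/9) = √(-46/9) = I*√46/3 ≈ 2.2608*I)
s(X, v) = -46/9 (s(X, v) = (I*√46/3)² = -46/9)
√(194498/(-133980) + s(-358, 455)) = √(194498/(-133980) - 46/9) = √(194498*(-1/133980) - 46/9) = √(-97249/66990 - 46/9) = √(-1318927/200970) = I*√29451639910/66990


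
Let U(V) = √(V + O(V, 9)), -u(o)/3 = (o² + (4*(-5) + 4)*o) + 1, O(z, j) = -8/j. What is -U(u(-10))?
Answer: -I*√7055/3 ≈ -27.998*I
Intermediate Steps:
u(o) = -3 - 3*o² + 48*o (u(o) = -3*((o² + (4*(-5) + 4)*o) + 1) = -3*((o² + (-20 + 4)*o) + 1) = -3*((o² - 16*o) + 1) = -3*(1 + o² - 16*o) = -3 - 3*o² + 48*o)
U(V) = √(-8/9 + V) (U(V) = √(V - 8/9) = √(-8/9 + V))
-U(u(-10)) = -√(-8 + 9*(-3 - 3*(-10)² + 48*(-10)))/3 = -√(-8 + 9*(-3 - 3*100 - 480))/3 = -√(-8 + 9*(-3 - 300 - 480))/3 = -√(-8 + 9*(-783))/3 = -√(-8 - 7047)/3 = -√(-7055)/3 = -I*√7055/3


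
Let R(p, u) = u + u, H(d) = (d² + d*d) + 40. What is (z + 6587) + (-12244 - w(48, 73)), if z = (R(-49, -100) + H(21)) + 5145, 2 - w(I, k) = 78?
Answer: 286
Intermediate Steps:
w(I, k) = -76 (w(I, k) = 2 - 1*78 = 2 - 78 = -76)
H(d) = 40 + 2*d² (H(d) = (d² + d²) + 40 = 2*d² + 40 = 40 + 2*d²)
R(p, u) = 2*u
z = 5867 (z = (2*(-100) + (40 + 2*21²)) + 5145 = (-200 + (40 + 2*441)) + 5145 = (-200 + (40 + 882)) + 5145 = (-200 + 922) + 5145 = 722 + 5145 = 5867)
(z + 6587) + (-12244 - w(48, 73)) = (5867 + 6587) + (-12244 - 1*(-76)) = 12454 + (-12244 + 76) = 12454 - 12168 = 286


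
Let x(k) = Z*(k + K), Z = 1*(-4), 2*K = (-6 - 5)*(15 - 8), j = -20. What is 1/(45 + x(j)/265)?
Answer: 265/12159 ≈ 0.021795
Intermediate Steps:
K = -77/2 (K = ((-6 - 5)*(15 - 8))/2 = (-11*7)/2 = (½)*(-77) = -77/2 ≈ -38.500)
Z = -4
x(k) = 154 - 4*k (x(k) = -4*(k - 77/2) = -4*(-77/2 + k) = 154 - 4*k)
1/(45 + x(j)/265) = 1/(45 + (154 - 4*(-20))/265) = 1/(45 + (154 + 80)*(1/265)) = 1/(45 + 234*(1/265)) = 1/(45 + 234/265) = 1/(12159/265) = 265/12159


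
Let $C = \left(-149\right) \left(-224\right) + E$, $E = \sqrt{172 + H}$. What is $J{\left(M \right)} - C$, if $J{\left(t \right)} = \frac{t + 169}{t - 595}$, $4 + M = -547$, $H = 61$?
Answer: $- \frac{100127}{3} - \sqrt{233} \approx -33391.0$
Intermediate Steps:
$M = -551$ ($M = -4 - 547 = -551$)
$E = \sqrt{233}$ ($E = \sqrt{172 + 61} = \sqrt{233} \approx 15.264$)
$J{\left(t \right)} = \frac{169 + t}{-595 + t}$
$C = 33376 + \sqrt{233}$ ($C = \left(-149\right) \left(-224\right) + \sqrt{233} = 33376 + \sqrt{233} \approx 33391.0$)
$J{\left(M \right)} - C = \frac{169 - 551}{-595 - 551} - \left(33376 + \sqrt{233}\right) = \frac{1}{-1146} \left(-382\right) - \left(33376 + \sqrt{233}\right) = \left(- \frac{1}{1146}\right) \left(-382\right) - \left(33376 + \sqrt{233}\right) = \frac{1}{3} - \left(33376 + \sqrt{233}\right) = - \frac{100127}{3} - \sqrt{233}$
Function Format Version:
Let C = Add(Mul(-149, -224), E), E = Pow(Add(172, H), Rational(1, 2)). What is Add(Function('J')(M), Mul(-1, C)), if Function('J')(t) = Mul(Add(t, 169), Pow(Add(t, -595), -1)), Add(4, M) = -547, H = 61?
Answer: Add(Rational(-100127, 3), Mul(-1, Pow(233, Rational(1, 2)))) ≈ -33391.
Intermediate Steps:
M = -551 (M = Add(-4, -547) = -551)
E = Pow(233, Rational(1, 2)) (E = Pow(Add(172, 61), Rational(1, 2)) = Pow(233, Rational(1, 2)) ≈ 15.264)
Function('J')(t) = Mul(Pow(Add(-595, t), -1), Add(169, t)) (Function('J')(t) = Mul(Add(169, t), Pow(Add(-595, t), -1)) = Mul(Pow(Add(-595, t), -1), Add(169, t)))
C = Add(33376, Pow(233, Rational(1, 2))) (C = Add(Mul(-149, -224), Pow(233, Rational(1, 2))) = Add(33376, Pow(233, Rational(1, 2))) ≈ 33391.)
Add(Function('J')(M), Mul(-1, C)) = Add(Mul(Pow(Add(-595, -551), -1), Add(169, -551)), Mul(-1, Add(33376, Pow(233, Rational(1, 2))))) = Add(Mul(Pow(-1146, -1), -382), Add(-33376, Mul(-1, Pow(233, Rational(1, 2))))) = Add(Mul(Rational(-1, 1146), -382), Add(-33376, Mul(-1, Pow(233, Rational(1, 2))))) = Add(Rational(1, 3), Add(-33376, Mul(-1, Pow(233, Rational(1, 2))))) = Add(Rational(-100127, 3), Mul(-1, Pow(233, Rational(1, 2))))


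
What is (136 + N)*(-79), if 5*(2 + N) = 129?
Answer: -63121/5 ≈ -12624.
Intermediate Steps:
N = 119/5 (N = -2 + (⅕)*129 = -2 + 129/5 = 119/5 ≈ 23.800)
(136 + N)*(-79) = (136 + 119/5)*(-79) = (799/5)*(-79) = -63121/5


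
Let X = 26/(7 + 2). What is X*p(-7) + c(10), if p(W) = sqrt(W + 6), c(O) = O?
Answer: 10 + 26*I/9 ≈ 10.0 + 2.8889*I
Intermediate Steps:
p(W) = sqrt(6 + W)
X = 26/9 ≈ 2.8889
X*p(-7) + c(10) = 26*sqrt(6 - 7)/9 + 10 = 26*sqrt(-1)/9 + 10 = 26*I/9 + 10 = 10 + 26*I/9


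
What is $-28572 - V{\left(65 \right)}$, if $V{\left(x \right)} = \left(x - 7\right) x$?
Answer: $-32342$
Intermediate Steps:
$V{\left(x \right)} = x \left(-7 + x\right)$ ($V{\left(x \right)} = \left(-7 + x\right) x = x \left(-7 + x\right)$)
$-28572 - V{\left(65 \right)} = -28572 - 65 \left(-7 + 65\right) = -28572 - 65 \cdot 58 = -28572 - 3770 = -32342$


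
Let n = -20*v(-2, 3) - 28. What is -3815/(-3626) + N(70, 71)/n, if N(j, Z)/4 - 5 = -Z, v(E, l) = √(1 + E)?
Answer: 3779/518 - 165*I/37 ≈ 7.2954 - 4.4595*I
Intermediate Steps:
N(j, Z) = 20 - 4*Z (N(j, Z) = 20 + 4*(-Z) = 20 - 4*Z)
n = -28 - 20*I (n = -20*√(1 - 2) - 28 = -20*I - 28 = -28 - 20*I ≈ -28.0 - 20.0*I)
-3815/(-3626) + N(70, 71)/n = -3815/(-3626) + (20 - 4*71)/(-28 - 20*I) = -3815*(-1/3626) + (20 - 284)*((-28 + 20*I)/1184) = 545/518 - 33*(-28 + 20*I)/148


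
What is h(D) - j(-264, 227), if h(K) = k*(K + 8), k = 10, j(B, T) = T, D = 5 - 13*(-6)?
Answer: 683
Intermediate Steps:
D = 83 (D = 5 + 78 = 83)
h(K) = 80 + 10*K (h(K) = 10*(K + 8) = 10*(8 + K) = 80 + 10*K)
h(D) - j(-264, 227) = (80 + 10*83) - 1*227 = (80 + 830) - 227 = 910 - 227 = 683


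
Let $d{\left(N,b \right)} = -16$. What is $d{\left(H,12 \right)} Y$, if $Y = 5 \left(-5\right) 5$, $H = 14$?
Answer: $2000$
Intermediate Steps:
$Y = -125$ ($Y = \left(-25\right) 5 = -125$)
$d{\left(H,12 \right)} Y = \left(-16\right) \left(-125\right) = 2000$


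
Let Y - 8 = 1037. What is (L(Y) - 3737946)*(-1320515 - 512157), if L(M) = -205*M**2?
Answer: 417121775335712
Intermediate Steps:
Y = 1045 (Y = 8 + 1037 = 1045)
(L(Y) - 3737946)*(-1320515 - 512157) = (-205*1045**2 - 3737946)*(-1320515 - 512157) = (-205*1092025 - 3737946)*(-1832672) = (-223865125 - 3737946)*(-1832672) = -227603071*(-1832672) = 417121775335712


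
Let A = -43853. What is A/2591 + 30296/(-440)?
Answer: -12224032/142505 ≈ -85.780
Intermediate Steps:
A/2591 + 30296/(-440) = -43853/2591 + 30296/(-440) = -43853*1/2591 + 30296*(-1/440) = -43853/2591 - 3787/55 = -12224032/142505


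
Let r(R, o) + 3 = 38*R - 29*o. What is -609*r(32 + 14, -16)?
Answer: -1345281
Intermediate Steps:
r(R, o) = -3 - 29*o + 38*R (r(R, o) = -3 + (38*R - 29*o) = -3 + (-29*o + 38*R) = -3 - 29*o + 38*R)
-609*r(32 + 14, -16) = -609*(-3 - 29*(-16) + 38*(32 + 14)) = -609*(-3 + 464 + 38*46) = -609*(-3 + 464 + 1748) = -609*2209 = -1345281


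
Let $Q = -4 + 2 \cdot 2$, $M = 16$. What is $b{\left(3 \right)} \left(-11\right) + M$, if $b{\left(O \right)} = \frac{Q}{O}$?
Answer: $16$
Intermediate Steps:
$Q = 0$ ($Q = -4 + 4 = 0$)
$b{\left(O \right)} = 0$ ($b{\left(O \right)} = \frac{0}{O} = 0$)
$b{\left(3 \right)} \left(-11\right) + M = 0 \left(-11\right) + 16 = 0 + 16 = 16$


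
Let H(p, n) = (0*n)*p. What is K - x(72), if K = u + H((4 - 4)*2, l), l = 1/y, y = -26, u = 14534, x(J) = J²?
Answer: 9350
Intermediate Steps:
l = -1/26 (l = 1/(-26) = -1/26 ≈ -0.038462)
H(p, n) = 0 (H(p, n) = 0*p = 0)
K = 14534 (K = 14534 + 0 = 14534)
K - x(72) = 14534 - 1*72² = 14534 - 1*5184 = 14534 - 5184 = 9350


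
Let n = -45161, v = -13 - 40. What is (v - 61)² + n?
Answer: -32165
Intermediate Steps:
v = -53
(v - 61)² + n = (-53 - 61)² - 45161 = (-114)² - 45161 = 12996 - 45161 = -32165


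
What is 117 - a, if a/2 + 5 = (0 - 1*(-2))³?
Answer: 111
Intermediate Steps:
a = 6 (a = -10 + 2*(0 - 1*(-2))³ = -10 + 2*(0 + 2)³ = -10 + 2*2³ = -10 + 2*8 = -10 + 16 = 6)
117 - a = 117 - 1*6 = 117 - 6 = 111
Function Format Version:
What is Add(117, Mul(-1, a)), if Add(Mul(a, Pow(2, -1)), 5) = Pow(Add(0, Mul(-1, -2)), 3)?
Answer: 111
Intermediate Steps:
a = 6 (a = Add(-10, Mul(2, Pow(Add(0, Mul(-1, -2)), 3))) = Add(-10, Mul(2, Pow(Add(0, 2), 3))) = Add(-10, Mul(2, Pow(2, 3))) = Add(-10, Mul(2, 8)) = Add(-10, 16) = 6)
Add(117, Mul(-1, a)) = Add(117, Mul(-1, 6)) = Add(117, -6) = 111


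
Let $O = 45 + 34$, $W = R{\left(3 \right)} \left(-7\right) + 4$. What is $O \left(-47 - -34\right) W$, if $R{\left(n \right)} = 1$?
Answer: $3081$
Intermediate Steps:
$W = -3$ ($W = 1 \left(-7\right) + 4 = -7 + 4 = -3$)
$O = 79$
$O \left(-47 - -34\right) W = 79 \left(-47 - -34\right) \left(-3\right) = 79 \left(-47 + 34\right) \left(-3\right) = 79 \left(-13\right) \left(-3\right) = \left(-1027\right) \left(-3\right) = 3081$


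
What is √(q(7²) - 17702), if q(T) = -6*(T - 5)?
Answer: I*√17966 ≈ 134.04*I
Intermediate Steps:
q(T) = 30 - 6*T (q(T) = -6*(-5 + T) = 30 - 6*T)
√(q(7²) - 17702) = √((30 - 6*7²) - 17702) = √((30 - 6*49) - 17702) = √((30 - 294) - 17702) = √(-264 - 17702) = √(-17966) = I*√17966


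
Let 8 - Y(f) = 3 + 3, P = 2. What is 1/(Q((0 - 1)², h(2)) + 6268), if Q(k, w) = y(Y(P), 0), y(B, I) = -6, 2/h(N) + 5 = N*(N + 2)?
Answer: 1/6262 ≈ 0.00015969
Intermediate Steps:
h(N) = 2/(-5 + N*(2 + N)) (h(N) = 2/(-5 + N*(N + 2)) = 2/(-5 + N*(2 + N)))
Y(f) = 2 (Y(f) = 8 - (3 + 3) = 8 - 1*6 = 8 - 6 = 2)
Q(k, w) = -6
1/(Q((0 - 1)², h(2)) + 6268) = 1/(-6 + 6268) = 1/6262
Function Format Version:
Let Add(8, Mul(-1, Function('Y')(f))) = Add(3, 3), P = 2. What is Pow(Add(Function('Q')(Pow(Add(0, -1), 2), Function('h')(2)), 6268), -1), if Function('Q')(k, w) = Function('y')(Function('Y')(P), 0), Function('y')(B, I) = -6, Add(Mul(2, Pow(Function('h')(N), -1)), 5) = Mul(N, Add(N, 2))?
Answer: Rational(1, 6262) ≈ 0.00015969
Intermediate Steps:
Function('h')(N) = Mul(2, Pow(Add(-5, Mul(N, Add(2, N))), -1)) (Function('h')(N) = Mul(2, Pow(Add(-5, Mul(N, Add(N, 2))), -1)) = Mul(2, Pow(Add(-5, Mul(N, Add(2, N))), -1)))
Function('Y')(f) = 2 (Function('Y')(f) = Add(8, Mul(-1, Add(3, 3))) = Add(8, Mul(-1, 6)) = Add(8, -6) = 2)
Function('Q')(k, w) = -6
Pow(Add(Function('Q')(Pow(Add(0, -1), 2), Function('h')(2)), 6268), -1) = Pow(Add(-6, 6268), -1) = Pow(6262, -1) = Rational(1, 6262)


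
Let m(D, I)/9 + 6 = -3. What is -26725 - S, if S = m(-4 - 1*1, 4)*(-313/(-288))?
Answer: -852383/32 ≈ -26637.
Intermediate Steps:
m(D, I) = -81 (m(D, I) = -54 + 9*(-3) = -54 - 27 = -81)
S = -2817/32 (S = -(-25353)/(-288) = -(-25353)*(-1)/288 = -81*313/288 = -2817/32 ≈ -88.031)
-26725 - S = -26725 - 1*(-2817/32) = -26725 + 2817/32 = -852383/32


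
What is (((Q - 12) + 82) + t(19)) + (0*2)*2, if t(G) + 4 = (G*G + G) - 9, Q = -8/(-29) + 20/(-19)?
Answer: 240359/551 ≈ 436.22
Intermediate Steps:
Q = -428/551 (Q = -8*(-1/29) + 20*(-1/19) = 8/29 - 20/19 = -428/551 ≈ -0.77677)
t(G) = -13 + G + G**2 (t(G) = -4 + ((G*G + G) - 9) = -4 + ((G**2 + G) - 9) = -4 + ((G + G**2) - 9) = -4 + (-9 + G + G**2) = -13 + G + G**2)
(((Q - 12) + 82) + t(19)) + (0*2)*2 = (((-428/551 - 12) + 82) + (-13 + 19 + 19**2)) + (0*2)*2 = ((-7040/551 + 82) + (-13 + 19 + 361)) + 0*2 = (38142/551 + 367) + 0 = 240359/551 + 0 = 240359/551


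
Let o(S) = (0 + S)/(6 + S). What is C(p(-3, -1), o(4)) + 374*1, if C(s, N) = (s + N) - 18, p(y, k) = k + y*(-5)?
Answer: 1852/5 ≈ 370.40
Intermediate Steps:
p(y, k) = k - 5*y
o(S) = S/(6 + S)
C(s, N) = -18 + N + s (C(s, N) = (N + s) - 18 = -18 + N + s)
C(p(-3, -1), o(4)) + 374*1 = (-18 + 4/(6 + 4) + (-1 - 5*(-3))) + 374*1 = (-18 + 4/10 + (-1 + 15)) + 374 = (-18 + 4*(1/10) + 14) + 374 = (-18 + 2/5 + 14) + 374 = -18/5 + 374 = 1852/5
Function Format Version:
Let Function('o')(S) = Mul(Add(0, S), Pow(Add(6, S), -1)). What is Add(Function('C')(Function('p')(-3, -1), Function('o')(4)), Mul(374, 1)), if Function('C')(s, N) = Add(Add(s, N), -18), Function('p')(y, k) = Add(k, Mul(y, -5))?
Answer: Rational(1852, 5) ≈ 370.40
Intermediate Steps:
Function('p')(y, k) = Add(k, Mul(-5, y))
Function('o')(S) = Mul(S, Pow(Add(6, S), -1))
Function('C')(s, N) = Add(-18, N, s) (Function('C')(s, N) = Add(Add(N, s), -18) = Add(-18, N, s))
Add(Function('C')(Function('p')(-3, -1), Function('o')(4)), Mul(374, 1)) = Add(Add(-18, Mul(4, Pow(Add(6, 4), -1)), Add(-1, Mul(-5, -3))), Mul(374, 1)) = Add(Add(-18, Mul(4, Pow(10, -1)), Add(-1, 15)), 374) = Add(Add(-18, Mul(4, Rational(1, 10)), 14), 374) = Add(Add(-18, Rational(2, 5), 14), 374) = Add(Rational(-18, 5), 374) = Rational(1852, 5)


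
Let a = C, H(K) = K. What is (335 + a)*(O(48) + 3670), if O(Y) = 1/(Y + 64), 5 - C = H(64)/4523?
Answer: 158020190999/126644 ≈ 1.2478e+6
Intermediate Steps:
C = 22551/4523 (C = 5 - 64/4523 = 22551/4523 ≈ 4.9858)
a = 22551/4523 ≈ 4.9858
O(Y) = 1/(64 + Y)
(335 + a)*(O(48) + 3670) = (335 + 22551/4523)*(1/(64 + 48) + 3670) = 1537756*(1/112 + 3670)/4523 = (1537756/4523)*(411041/112) = 158020190999/126644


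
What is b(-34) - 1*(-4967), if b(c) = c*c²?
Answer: -34337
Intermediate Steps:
b(c) = c³
b(-34) - 1*(-4967) = (-34)³ - 1*(-4967) = -39304 + 4967 = -34337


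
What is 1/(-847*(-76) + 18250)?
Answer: 1/82622 ≈ 1.2103e-5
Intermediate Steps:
1/(-847*(-76) + 18250) = 1/(64372 + 18250) = 1/82622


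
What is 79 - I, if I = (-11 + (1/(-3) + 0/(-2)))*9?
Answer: 181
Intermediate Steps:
I = -102 (I = (-11 + (1*(-⅓) + 0*(-½)))*9 = (-11 + (-⅓ + 0))*9 = (-11 - ⅓)*9 = -34/3*9 = -102)
79 - I = 79 - 1*(-102) = 79 + 102 = 181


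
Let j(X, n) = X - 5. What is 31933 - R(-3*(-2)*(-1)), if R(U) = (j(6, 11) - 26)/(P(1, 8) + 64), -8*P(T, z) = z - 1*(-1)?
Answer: 16062499/503 ≈ 31933.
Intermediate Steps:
P(T, z) = -1/8 - z/8 (P(T, z) = -(z - 1*(-1))/8 = -(z + 1)/8 = -(1 + z)/8 = -1/8 - z/8)
j(X, n) = -5 + X
R(U) = -200/503 (R(U) = ((-5 + 6) - 26)/((-1/8 - 1/8*8) + 64) = (1 - 26)/((-1/8 - 1) + 64) = -25/(-9/8 + 64) = -25/503/8 = -25*8/503 = -200/503)
31933 - R(-3*(-2)*(-1)) = 31933 - 1*(-200/503) = 31933 + 200/503 = 16062499/503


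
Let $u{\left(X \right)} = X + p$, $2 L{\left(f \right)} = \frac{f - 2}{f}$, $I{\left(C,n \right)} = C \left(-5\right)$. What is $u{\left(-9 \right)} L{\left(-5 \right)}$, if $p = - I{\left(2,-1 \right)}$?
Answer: $\frac{7}{10} \approx 0.7$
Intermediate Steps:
$I{\left(C,n \right)} = - 5 C$
$p = 10$ ($p = - \left(-5\right) 2 = \left(-1\right) \left(-10\right) = 10$)
$L{\left(f \right)} = \frac{-2 + f}{2 f}$ ($L{\left(f \right)} = \frac{\left(f - 2\right) \frac{1}{f}}{2} = \frac{\left(-2 + f\right) \frac{1}{f}}{2} = \frac{\frac{1}{f} \left(-2 + f\right)}{2} = \frac{-2 + f}{2 f}$)
$u{\left(X \right)} = 10 + X$ ($u{\left(X \right)} = X + 10 = 10 + X$)
$u{\left(-9 \right)} L{\left(-5 \right)} = \left(10 - 9\right) \frac{-2 - 5}{2 \left(-5\right)} = 1 \cdot \frac{1}{2} \left(- \frac{1}{5}\right) \left(-7\right) = 1 \cdot \frac{7}{10} = \frac{7}{10}$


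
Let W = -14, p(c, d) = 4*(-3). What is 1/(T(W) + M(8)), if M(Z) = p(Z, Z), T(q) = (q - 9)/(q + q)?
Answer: -28/313 ≈ -0.089457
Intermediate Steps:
p(c, d) = -12
T(q) = (-9 + q)/(2*q) (T(q) = (-9 + q)/((2*q)) = (-9 + q)*(1/(2*q)) = (-9 + q)/(2*q))
M(Z) = -12
1/(T(W) + M(8)) = 1/((½)*(-9 - 14)/(-14) - 12) = 1/((½)*(-1/14)*(-23) - 12) = 1/(23/28 - 12) = 1/(-313/28) = -28/313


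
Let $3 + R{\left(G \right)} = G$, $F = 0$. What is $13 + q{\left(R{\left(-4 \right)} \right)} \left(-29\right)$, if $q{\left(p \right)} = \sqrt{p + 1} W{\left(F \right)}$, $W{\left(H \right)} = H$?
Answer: $13$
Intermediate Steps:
$R{\left(G \right)} = -3 + G$
$q{\left(p \right)} = 0$ ($q{\left(p \right)} = \sqrt{p + 1} \cdot 0 = \sqrt{1 + p} 0 = 0$)
$13 + q{\left(R{\left(-4 \right)} \right)} \left(-29\right) = 13 + 0 \left(-29\right) = 13 + 0 = 13$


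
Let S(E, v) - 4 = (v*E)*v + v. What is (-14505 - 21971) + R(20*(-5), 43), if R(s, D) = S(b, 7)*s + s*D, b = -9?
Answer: 2224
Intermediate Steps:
S(E, v) = 4 + v + E*v² (S(E, v) = 4 + ((v*E)*v + v) = 4 + ((E*v)*v + v) = 4 + (E*v² + v) = 4 + (v + E*v²) = 4 + v + E*v²)
R(s, D) = -430*s + D*s (R(s, D) = (4 + 7 - 9*7²)*s + s*D = (4 + 7 - 9*49)*s + D*s = (4 + 7 - 441)*s + D*s = -430*s + D*s)
(-14505 - 21971) + R(20*(-5), 43) = (-14505 - 21971) + (20*(-5))*(-430 + 43) = -36476 - 100*(-387) = -36476 + 38700 = 2224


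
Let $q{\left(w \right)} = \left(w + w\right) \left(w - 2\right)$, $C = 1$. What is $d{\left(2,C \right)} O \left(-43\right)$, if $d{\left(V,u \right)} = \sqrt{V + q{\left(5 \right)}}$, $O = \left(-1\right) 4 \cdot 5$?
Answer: $3440 \sqrt{2} \approx 4864.9$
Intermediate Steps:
$q{\left(w \right)} = 2 w \left(-2 + w\right)$
$O = -20$ ($O = \left(-4\right) 5 = -20$)
$d{\left(V,u \right)} = \sqrt{30 + V}$ ($d{\left(V,u \right)} = \sqrt{V + 2 \cdot 5 \left(-2 + 5\right)} = \sqrt{V + 2 \cdot 5 \cdot 3} = \sqrt{V + 30} = \sqrt{30 + V}$)
$d{\left(2,C \right)} O \left(-43\right) = \sqrt{30 + 2} \left(-20\right) \left(-43\right) = \sqrt{32} \left(-20\right) \left(-43\right) = 4 \sqrt{2} \left(-20\right) \left(-43\right) = - 80 \sqrt{2} \left(-43\right) = 3440 \sqrt{2}$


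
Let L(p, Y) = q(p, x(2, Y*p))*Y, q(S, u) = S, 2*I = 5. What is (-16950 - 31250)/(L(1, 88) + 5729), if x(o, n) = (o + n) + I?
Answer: -48200/5817 ≈ -8.2861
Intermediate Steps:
I = 5/2 (I = (½)*5 = 5/2 ≈ 2.5000)
x(o, n) = 5/2 + n + o (x(o, n) = (o + n) + 5/2 = (n + o) + 5/2 = 5/2 + n + o)
L(p, Y) = Y*p (L(p, Y) = p*Y = Y*p)
(-16950 - 31250)/(L(1, 88) + 5729) = (-16950 - 31250)/(88*1 + 5729) = -48200/(88 + 5729) = -48200/5817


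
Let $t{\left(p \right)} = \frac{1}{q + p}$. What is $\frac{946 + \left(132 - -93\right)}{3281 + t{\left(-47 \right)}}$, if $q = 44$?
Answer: $\frac{3513}{9842} \approx 0.35694$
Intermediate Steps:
$t{\left(p \right)} = \frac{1}{44 + p}$
$\frac{946 + \left(132 - -93\right)}{3281 + t{\left(-47 \right)}} = \frac{946 + \left(132 - -93\right)}{3281 + \frac{1}{44 - 47}} = \frac{946 + \left(132 + 93\right)}{3281 + \frac{1}{-3}} = \frac{946 + 225}{3281 - \frac{1}{3}} = \frac{1171}{\frac{9842}{3}} = 1171 \cdot \frac{3}{9842} = \frac{3513}{9842}$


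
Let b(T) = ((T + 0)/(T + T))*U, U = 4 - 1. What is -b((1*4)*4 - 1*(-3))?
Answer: -3/2 ≈ -1.5000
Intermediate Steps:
U = 3
b(T) = 3/2 (b(T) = ((T + 0)/(T + T))*3 = (T/((2*T)))*3 = (T*(1/(2*T)))*3 = (½)*3 = 3/2)
-b((1*4)*4 - 1*(-3)) = -1*3/2 = -3/2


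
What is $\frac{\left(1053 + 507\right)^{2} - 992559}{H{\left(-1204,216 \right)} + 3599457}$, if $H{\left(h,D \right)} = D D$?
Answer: $\frac{480347}{1215371} \approx 0.39523$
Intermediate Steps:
$H{\left(h,D \right)} = D^{2}$
$\frac{\left(1053 + 507\right)^{2} - 992559}{H{\left(-1204,216 \right)} + 3599457} = \frac{\left(1053 + 507\right)^{2} - 992559}{216^{2} + 3599457} = \frac{1560^{2} - 992559}{46656 + 3599457} = \frac{2433600 - 992559}{3646113} = 1441041 \cdot \frac{1}{3646113} = \frac{480347}{1215371}$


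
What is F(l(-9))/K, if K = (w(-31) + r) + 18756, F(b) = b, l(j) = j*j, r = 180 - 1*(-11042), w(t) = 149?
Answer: 81/30127 ≈ 0.0026886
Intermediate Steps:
r = 11222 (r = 180 + 11042 = 11222)
l(j) = j**2
K = 30127 (K = (149 + 11222) + 18756 = 11371 + 18756 = 30127)
F(l(-9))/K = (-9)**2/30127 = 81*(1/30127) = 81/30127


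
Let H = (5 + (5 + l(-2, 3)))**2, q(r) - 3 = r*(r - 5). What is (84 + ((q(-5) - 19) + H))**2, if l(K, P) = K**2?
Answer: 98596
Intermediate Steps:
q(r) = 3 + r*(-5 + r) (q(r) = 3 + r*(r - 5) = 3 + r*(-5 + r))
H = 196 (H = (5 + (5 + (-2)**2))**2 = (5 + (5 + 4))**2 = (5 + 9)**2 = 14**2 = 196)
(84 + ((q(-5) - 19) + H))**2 = (84 + (((3 + (-5)**2 - 5*(-5)) - 19) + 196))**2 = (84 + (((3 + 25 + 25) - 19) + 196))**2 = (84 + ((53 - 19) + 196))**2 = (84 + (34 + 196))**2 = (84 + 230)**2 = 314**2 = 98596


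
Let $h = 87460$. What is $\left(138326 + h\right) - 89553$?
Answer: $136233$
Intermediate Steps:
$\left(138326 + h\right) - 89553 = \left(138326 + 87460\right) - 89553 = 225786 - 89553 = 136233$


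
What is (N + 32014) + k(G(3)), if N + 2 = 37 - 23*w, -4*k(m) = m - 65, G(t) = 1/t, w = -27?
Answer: 196117/6 ≈ 32686.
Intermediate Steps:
k(m) = 65/4 - m/4 (k(m) = -(m - 65)/4 = -(-65 + m)/4 = 65/4 - m/4)
N = 656 (N = -2 + (37 - 23*(-27)) = -2 + (37 + 621) = -2 + 658 = 656)
(N + 32014) + k(G(3)) = (656 + 32014) + (65/4 - 1/4/3) = 32670 + (65/4 - 1/4*1/3) = 32670 + (65/4 - 1/12) = 32670 + 97/6 = 196117/6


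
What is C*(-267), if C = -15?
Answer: 4005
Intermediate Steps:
C*(-267) = -15*(-267) = 4005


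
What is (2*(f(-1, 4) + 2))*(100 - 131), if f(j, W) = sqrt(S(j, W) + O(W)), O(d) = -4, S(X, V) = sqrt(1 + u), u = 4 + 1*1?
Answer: -124 - 62*I*sqrt(4 - sqrt(6)) ≈ -124.0 - 77.202*I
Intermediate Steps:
u = 5 (u = 4 + 1 = 5)
S(X, V) = sqrt(6) (S(X, V) = sqrt(1 + 5) = sqrt(6))
f(j, W) = sqrt(-4 + sqrt(6)) (f(j, W) = sqrt(sqrt(6) - 4) = sqrt(-4 + sqrt(6)))
(2*(f(-1, 4) + 2))*(100 - 131) = (2*(sqrt(-4 + sqrt(6)) + 2))*(100 - 131) = (2*(2 + sqrt(-4 + sqrt(6))))*(-31) = (4 + 2*sqrt(-4 + sqrt(6)))*(-31) = -124 - 62*sqrt(-4 + sqrt(6))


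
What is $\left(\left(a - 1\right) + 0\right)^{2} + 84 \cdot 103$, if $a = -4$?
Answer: $8677$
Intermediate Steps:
$\left(\left(a - 1\right) + 0\right)^{2} + 84 \cdot 103 = \left(\left(-4 - 1\right) + 0\right)^{2} + 84 \cdot 103 = \left(\left(-4 - 1\right) + 0\right)^{2} + 8652 = \left(-5 + 0\right)^{2} + 8652 = \left(-5\right)^{2} + 8652 = 25 + 8652 = 8677$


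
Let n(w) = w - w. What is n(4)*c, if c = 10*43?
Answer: 0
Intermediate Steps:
c = 430
n(w) = 0
n(4)*c = 0*430 = 0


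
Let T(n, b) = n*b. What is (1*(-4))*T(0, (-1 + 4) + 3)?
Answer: 0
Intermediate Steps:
T(n, b) = b*n
(1*(-4))*T(0, (-1 + 4) + 3) = (1*(-4))*(((-1 + 4) + 3)*0) = -4*(3 + 3)*0 = -24*0 = -4*0 = 0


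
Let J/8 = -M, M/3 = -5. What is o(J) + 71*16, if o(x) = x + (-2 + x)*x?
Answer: 15416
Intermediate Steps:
M = -15 (M = 3*(-5) = -15)
J = 120 (J = 8*(-1*(-15)) = 8*15 = 120)
o(x) = x + x*(-2 + x)
o(J) + 71*16 = 120*(-1 + 120) + 71*16 = 120*119 + 1136 = 14280 + 1136 = 15416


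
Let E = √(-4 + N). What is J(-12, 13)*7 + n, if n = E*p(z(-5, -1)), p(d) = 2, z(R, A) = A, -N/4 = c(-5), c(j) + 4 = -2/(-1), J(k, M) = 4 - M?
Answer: -59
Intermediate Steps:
c(j) = -2 (c(j) = -4 - 2/(-1) = -4 - 2*(-1) = -4 + 2 = -2)
N = 8 (N = -4*(-2) = 8)
E = 2 (E = √(-4 + 8) = √4 = 2)
n = 4 (n = 2*2 = 4)
J(-12, 13)*7 + n = (4 - 1*13)*7 + 4 = (4 - 13)*7 + 4 = -9*7 + 4 = -63 + 4 = -59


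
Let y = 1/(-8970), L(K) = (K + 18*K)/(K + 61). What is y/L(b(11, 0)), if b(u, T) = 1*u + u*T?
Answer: -12/312455 ≈ -3.8406e-5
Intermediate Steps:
b(u, T) = u + T*u
L(K) = 19*K/(61 + K) (L(K) = (19*K)/(61 + K) = 19*K/(61 + K))
y = -1/8970 ≈ -0.00011148
y/L(b(11, 0)) = -(61 + 11*(1 + 0))/(209*(1 + 0))/8970 = -1/(8970*(19*(11*1)/(61 + 11*1))) = -1/(8970*(19*11/(61 + 11))) = -1/(8970*(19*11/72)) = -1/(8970*(19*11*(1/72))) = -1/(8970*209/72) = -1/8970*72/209 = -12/312455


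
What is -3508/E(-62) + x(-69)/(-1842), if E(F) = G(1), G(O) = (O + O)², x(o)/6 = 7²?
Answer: -269288/307 ≈ -877.16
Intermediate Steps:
x(o) = 294 (x(o) = 6*7² = 6*49 = 294)
G(O) = 4*O² (G(O) = (2*O)² = 4*O²)
E(F) = 4 (E(F) = 4*1² = 4*1 = 4)
-3508/E(-62) + x(-69)/(-1842) = -3508/4 + 294/(-1842) = -3508*¼ + 294*(-1/1842) = -877 - 49/307 = -269288/307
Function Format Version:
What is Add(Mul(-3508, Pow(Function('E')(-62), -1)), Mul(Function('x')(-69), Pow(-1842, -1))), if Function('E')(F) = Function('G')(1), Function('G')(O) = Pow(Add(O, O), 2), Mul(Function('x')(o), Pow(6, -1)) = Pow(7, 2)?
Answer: Rational(-269288, 307) ≈ -877.16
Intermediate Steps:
Function('x')(o) = 294 (Function('x')(o) = Mul(6, Pow(7, 2)) = Mul(6, 49) = 294)
Function('G')(O) = Mul(4, Pow(O, 2)) (Function('G')(O) = Pow(Mul(2, O), 2) = Mul(4, Pow(O, 2)))
Function('E')(F) = 4 (Function('E')(F) = Mul(4, Pow(1, 2)) = Mul(4, 1) = 4)
Add(Mul(-3508, Pow(Function('E')(-62), -1)), Mul(Function('x')(-69), Pow(-1842, -1))) = Add(Mul(-3508, Pow(4, -1)), Mul(294, Pow(-1842, -1))) = Add(Mul(-3508, Rational(1, 4)), Mul(294, Rational(-1, 1842))) = Add(-877, Rational(-49, 307)) = Rational(-269288, 307)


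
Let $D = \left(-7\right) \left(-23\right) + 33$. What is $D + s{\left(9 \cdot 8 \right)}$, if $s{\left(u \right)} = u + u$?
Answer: $338$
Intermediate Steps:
$s{\left(u \right)} = 2 u$
$D = 194$ ($D = 161 + 33 = 194$)
$D + s{\left(9 \cdot 8 \right)} = 194 + 2 \cdot 9 \cdot 8 = 194 + 2 \cdot 72 = 194 + 144 = 338$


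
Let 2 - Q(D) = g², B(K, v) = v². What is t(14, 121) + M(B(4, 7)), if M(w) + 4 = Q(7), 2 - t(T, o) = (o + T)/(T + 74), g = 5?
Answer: -2335/88 ≈ -26.534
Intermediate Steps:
t(T, o) = 2 - (T + o)/(74 + T) (t(T, o) = 2 - (o + T)/(T + 74) = 2 - (T + o)/(74 + T))
Q(D) = -23 (Q(D) = 2 - 1*5² = 2 - 1*25 = 2 - 25 = -23)
M(w) = -27 (M(w) = -4 - 23 = -27)
t(14, 121) + M(B(4, 7)) = (148 + 14 - 1*121)/(74 + 14) - 27 = (148 + 14 - 121)/88 - 27 = (1/88)*41 - 27 = 41/88 - 27 = -2335/88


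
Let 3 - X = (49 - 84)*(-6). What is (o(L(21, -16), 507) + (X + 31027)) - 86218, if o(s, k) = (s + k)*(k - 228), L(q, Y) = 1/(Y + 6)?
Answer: 860271/10 ≈ 86027.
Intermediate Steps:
L(q, Y) = 1/(6 + Y)
o(s, k) = (-228 + k)*(k + s) (o(s, k) = (k + s)*(-228 + k) = (-228 + k)*(k + s))
X = -207 (X = 3 - (49 - 84)*(-6) = 3 - (-35)*(-6) = 3 - 1*210 = 3 - 210 = -207)
(o(L(21, -16), 507) + (X + 31027)) - 86218 = ((507² - 228*507 - 228/(6 - 16) + 507/(6 - 16)) + (-207 + 31027)) - 86218 = ((257049 - 115596 - 228/(-10) + 507/(-10)) + 30820) - 86218 = ((257049 - 115596 - 228*(-⅒) + 507*(-⅒)) + 30820) - 86218 = ((257049 - 115596 + 114/5 - 507/10) + 30820) - 86218 = (1414251/10 + 30820) - 86218 = 1722451/10 - 86218 = 860271/10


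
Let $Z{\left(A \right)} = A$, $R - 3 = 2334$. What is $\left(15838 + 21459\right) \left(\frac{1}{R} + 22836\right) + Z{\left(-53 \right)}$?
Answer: $\frac{104760853360}{123} \approx 8.5171 \cdot 10^{8}$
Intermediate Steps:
$R = 2337$ ($R = 3 + 2334 = 2337$)
$\left(15838 + 21459\right) \left(\frac{1}{R} + 22836\right) + Z{\left(-53 \right)} = \left(15838 + 21459\right) \left(\frac{1}{2337} + 22836\right) - 53 = 37297 \left(\frac{1}{2337} + 22836\right) - 53 = 37297 \cdot \frac{53367733}{2337} - 53 = \frac{104760859879}{123} - 53 = \frac{104760853360}{123}$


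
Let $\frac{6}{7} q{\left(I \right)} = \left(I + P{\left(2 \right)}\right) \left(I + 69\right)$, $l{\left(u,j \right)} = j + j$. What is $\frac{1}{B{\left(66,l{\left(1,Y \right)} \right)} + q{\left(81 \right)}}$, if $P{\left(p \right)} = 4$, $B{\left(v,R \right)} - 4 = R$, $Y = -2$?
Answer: $\frac{1}{14875} \approx 6.7227 \cdot 10^{-5}$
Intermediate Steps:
$l{\left(u,j \right)} = 2 j$
$B{\left(v,R \right)} = 4 + R$
$q{\left(I \right)} = \frac{7 \left(4 + I\right) \left(69 + I\right)}{6}$ ($q{\left(I \right)} = \frac{7 \left(I + 4\right) \left(I + 69\right)}{6} = \frac{7 \left(4 + I\right) \left(69 + I\right)}{6}$)
$\frac{1}{B{\left(66,l{\left(1,Y \right)} \right)} + q{\left(81 \right)}} = \frac{1}{\left(4 + 2 \left(-2\right)\right) + \left(322 + \frac{7 \cdot 81^{2}}{6} + \frac{511}{6} \cdot 81\right)} = \frac{1}{\left(4 - 4\right) + \left(322 + \frac{7}{6} \cdot 6561 + \frac{13797}{2}\right)} = \frac{1}{0 + \left(322 + \frac{15309}{2} + \frac{13797}{2}\right)} = \frac{1}{0 + 14875} = \frac{1}{14875}$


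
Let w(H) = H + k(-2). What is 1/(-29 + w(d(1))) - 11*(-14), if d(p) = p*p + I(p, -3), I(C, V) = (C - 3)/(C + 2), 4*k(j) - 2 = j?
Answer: 13241/86 ≈ 153.97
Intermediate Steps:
k(j) = ½ + j/4
I(C, V) = (-3 + C)/(2 + C)
d(p) = p² + (-3 + p)/(2 + p) (d(p) = p*p + (-3 + p)/(2 + p) = p² + (-3 + p)/(2 + p))
w(H) = H (w(H) = H + (½ + (¼)*(-2)) = H + (½ - ½) = H + 0 = H)
1/(-29 + w(d(1))) - 11*(-14) = 1/(-29 + (-3 + 1 + 1²*(2 + 1))/(2 + 1)) - 11*(-14) = 1/(-29 + (-3 + 1 + 1*3)/3) + 154 = 1/(-29 + (-3 + 1 + 3)/3) + 154 = 1/(-29 + (⅓)*1) + 154 = 1/(-29 + ⅓) + 154 = 1/(-86/3) + 154 = -3/86 + 154 = 13241/86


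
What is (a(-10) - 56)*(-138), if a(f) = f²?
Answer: -6072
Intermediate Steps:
(a(-10) - 56)*(-138) = ((-10)² - 56)*(-138) = (100 - 56)*(-138) = 44*(-138) = -6072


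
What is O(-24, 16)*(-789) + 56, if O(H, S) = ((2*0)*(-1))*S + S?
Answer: -12568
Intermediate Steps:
O(H, S) = S (O(H, S) = (0*(-1))*S + S = 0*S + S = 0 + S = S)
O(-24, 16)*(-789) + 56 = 16*(-789) + 56 = -12624 + 56 = -12568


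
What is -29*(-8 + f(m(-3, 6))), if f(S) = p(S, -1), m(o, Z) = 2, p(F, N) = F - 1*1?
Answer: 203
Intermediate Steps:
p(F, N) = -1 + F (p(F, N) = F - 1 = -1 + F)
f(S) = -1 + S
-29*(-8 + f(m(-3, 6))) = -29*(-8 + (-1 + 2)) = -29*(-8 + 1) = -29*(-7) = 203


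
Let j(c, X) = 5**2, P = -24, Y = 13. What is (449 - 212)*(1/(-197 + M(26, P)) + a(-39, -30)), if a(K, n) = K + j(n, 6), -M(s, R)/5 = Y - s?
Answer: -146071/44 ≈ -3319.8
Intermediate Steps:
j(c, X) = 25
M(s, R) = -65 + 5*s (M(s, R) = -5*(13 - s) = -65 + 5*s)
a(K, n) = 25 + K (a(K, n) = K + 25 = 25 + K)
(449 - 212)*(1/(-197 + M(26, P)) + a(-39, -30)) = (449 - 212)*(1/(-197 + (-65 + 5*26)) + (25 - 39)) = 237*(1/(-197 + (-65 + 130)) - 14) = 237*(1/(-197 + 65) - 14) = 237*(1/(-132) - 14) = 237*(-1/132 - 14) = 237*(-1849/132) = -146071/44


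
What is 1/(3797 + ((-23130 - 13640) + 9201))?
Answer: -1/23772 ≈ -4.2066e-5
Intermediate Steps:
1/(3797 + ((-23130 - 13640) + 9201)) = 1/(3797 + (-36770 + 9201)) = 1/(3797 - 27569) = 1/(-23772) = -1/23772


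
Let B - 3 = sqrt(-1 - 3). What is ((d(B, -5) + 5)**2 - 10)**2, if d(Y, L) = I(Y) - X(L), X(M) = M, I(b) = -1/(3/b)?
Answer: 391561/81 - 5080*I/3 ≈ 4834.1 - 1693.3*I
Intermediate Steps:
I(b) = -b/3
B = 3 + 2*I (B = 3 + sqrt(-1 - 3) = 3 + sqrt(-4) = 3 + 2*I ≈ 3.0 + 2.0*I)
d(Y, L) = -L - Y/3 (d(Y, L) = -Y/3 - L = -L - Y/3)
((d(B, -5) + 5)**2 - 10)**2 = (((-1*(-5) - (3 + 2*I)/3) + 5)**2 - 10)**2 = (((5 + (-1 - 2*I/3)) + 5)**2 - 10)**2 = (((4 - 2*I/3) + 5)**2 - 10)**2 = ((9 - 2*I/3)**2 - 10)**2 = (-10 + (9 - 2*I/3)**2)**2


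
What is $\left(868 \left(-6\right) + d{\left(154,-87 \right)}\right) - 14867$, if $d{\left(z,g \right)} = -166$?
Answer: $-20241$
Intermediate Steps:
$\left(868 \left(-6\right) + d{\left(154,-87 \right)}\right) - 14867 = \left(868 \left(-6\right) - 166\right) - 14867 = \left(-5208 - 166\right) - 14867 = -5374 - 14867 = -20241$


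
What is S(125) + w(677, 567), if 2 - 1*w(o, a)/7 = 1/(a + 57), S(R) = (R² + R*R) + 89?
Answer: 19564265/624 ≈ 31353.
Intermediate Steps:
S(R) = 89 + 2*R² (S(R) = (R² + R²) + 89 = 2*R² + 89 = 89 + 2*R²)
w(o, a) = 14 - 7/(57 + a) (w(o, a) = 14 - 7/(a + 57) = 14 - 7/(57 + a))
S(125) + w(677, 567) = (89 + 2*125²) + 7*(113 + 2*567)/(57 + 567) = (89 + 2*15625) + 7*(113 + 1134)/624 = (89 + 31250) + 7*(1/624)*1247 = 31339 + 8729/624 = 19564265/624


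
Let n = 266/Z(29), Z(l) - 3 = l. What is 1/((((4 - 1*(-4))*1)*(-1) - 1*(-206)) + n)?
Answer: 16/3301 ≈ 0.0048470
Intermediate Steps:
Z(l) = 3 + l
n = 133/16 (n = 266/(3 + 29) = 266/32 = 266*(1/32) = 133/16 ≈ 8.3125)
1/((((4 - 1*(-4))*1)*(-1) - 1*(-206)) + n) = 1/((((4 - 1*(-4))*1)*(-1) - 1*(-206)) + 133/16) = 1/((((4 + 4)*1)*(-1) + 206) + 133/16) = 1/(((8*1)*(-1) + 206) + 133/16) = 1/((8*(-1) + 206) + 133/16) = 1/((-8 + 206) + 133/16) = 1/(198 + 133/16) = 1/(3301/16) = 16/3301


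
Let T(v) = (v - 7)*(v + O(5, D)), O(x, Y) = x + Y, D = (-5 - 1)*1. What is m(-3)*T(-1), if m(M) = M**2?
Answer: 144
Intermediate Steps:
D = -6 (D = -6*1 = -6)
O(x, Y) = Y + x
T(v) = (-1 + v)*(-7 + v) (T(v) = (v - 7)*(v + (-6 + 5)) = (-7 + v)*(v - 1) = (-7 + v)*(-1 + v) = (-1 + v)*(-7 + v))
m(-3)*T(-1) = (-3)**2*(7 + (-1)**2 - 8*(-1)) = 9*(7 + 1 + 8) = 9*16 = 144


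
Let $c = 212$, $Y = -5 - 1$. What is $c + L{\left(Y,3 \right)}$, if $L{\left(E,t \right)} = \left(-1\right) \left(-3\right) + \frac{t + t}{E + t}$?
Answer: $213$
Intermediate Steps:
$Y = -6$
$L{\left(E,t \right)} = 3 + \frac{2 t}{E + t}$
$c + L{\left(Y,3 \right)} = 212 + \frac{3 \left(-6\right) + 5 \cdot 3}{-6 + 3} = 212 + \frac{-18 + 15}{-3} = 212 - -1 = 212 + 1 = 213$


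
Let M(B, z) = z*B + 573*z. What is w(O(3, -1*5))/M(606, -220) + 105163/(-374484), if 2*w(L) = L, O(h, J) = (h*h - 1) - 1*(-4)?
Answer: -68887439/245287020 ≈ -0.28084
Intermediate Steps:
M(B, z) = 573*z + B*z (M(B, z) = B*z + 573*z = 573*z + B*z)
O(h, J) = 3 + h**2 (O(h, J) = (h**2 - 1) + 4 = (-1 + h**2) + 4 = 3 + h**2)
w(L) = L/2
w(O(3, -1*5))/M(606, -220) + 105163/(-374484) = ((3 + 3**2)/2)/((-220*(573 + 606))) + 105163/(-374484) = ((3 + 9)/2)/((-220*1179)) + 105163*(-1/374484) = ((1/2)*12)/(-259380) - 105163/374484 = 6*(-1/259380) - 105163/374484 = -1/43230 - 105163/374484 = -68887439/245287020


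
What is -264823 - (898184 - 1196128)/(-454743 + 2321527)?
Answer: -61795880161/233348 ≈ -2.6482e+5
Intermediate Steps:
-264823 - (898184 - 1196128)/(-454743 + 2321527) = -264823 - (-297944)/1866784 = -264823 - 1*(-37243/233348) = -264823 + 37243/233348 = -61795880161/233348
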